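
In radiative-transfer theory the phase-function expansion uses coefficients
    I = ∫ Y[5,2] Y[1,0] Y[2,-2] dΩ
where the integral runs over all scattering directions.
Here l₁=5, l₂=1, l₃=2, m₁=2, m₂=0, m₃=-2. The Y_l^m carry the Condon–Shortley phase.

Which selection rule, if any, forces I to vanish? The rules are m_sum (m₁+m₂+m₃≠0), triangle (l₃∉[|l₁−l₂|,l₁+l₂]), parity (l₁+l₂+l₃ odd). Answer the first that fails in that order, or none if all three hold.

triangle

azimuthal sum: 2 + 0 − 2 = 0  ✓
4 ≤ 2 ≤ 6 (triangle on l)  ✗
L = 5 + 1 + 2 = 8 (even)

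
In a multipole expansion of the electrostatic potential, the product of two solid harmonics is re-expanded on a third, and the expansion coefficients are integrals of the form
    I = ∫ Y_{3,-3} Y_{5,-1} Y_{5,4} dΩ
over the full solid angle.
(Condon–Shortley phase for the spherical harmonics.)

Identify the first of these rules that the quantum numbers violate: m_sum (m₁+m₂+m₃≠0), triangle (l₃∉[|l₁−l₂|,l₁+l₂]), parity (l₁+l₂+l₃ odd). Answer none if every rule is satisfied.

parity

m₁+m₂+m₃ = -3 − 1 + 4 = 0  ✓
triangle: |3−5|=2 ≤ l₃=5 ≤ 3+5=8  ✓
parity: l₁+l₂+l₃ = 13 is odd  ✗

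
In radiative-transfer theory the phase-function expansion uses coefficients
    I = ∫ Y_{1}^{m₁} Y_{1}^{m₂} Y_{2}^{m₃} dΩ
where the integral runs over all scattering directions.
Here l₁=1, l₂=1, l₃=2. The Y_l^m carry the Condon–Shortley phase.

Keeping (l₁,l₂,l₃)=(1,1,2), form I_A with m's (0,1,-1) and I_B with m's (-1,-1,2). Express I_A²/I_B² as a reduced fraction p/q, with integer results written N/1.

Same 1,1,2: normalisation and zero-m 3j drop out of the ratio.
A: Δ: 0! 2! 2! / 5! → 1/30; sum: t=0:+1/2 = 1/2; 3j²(1 1 2; 0 1 -1) = Δ·Π!·Σ² = 1/10  (sign -1)
B: Δ: 0! 2! 2! / 5! → 1/30; sum: t=0:+1/4 = 1/4; 3j²(1 1 2; -1 -1 2) = Δ·Π!·Σ² = 1/5  (sign +1)
I_A²/I_B² = (1/10)/(1/5) = 1/2

1/2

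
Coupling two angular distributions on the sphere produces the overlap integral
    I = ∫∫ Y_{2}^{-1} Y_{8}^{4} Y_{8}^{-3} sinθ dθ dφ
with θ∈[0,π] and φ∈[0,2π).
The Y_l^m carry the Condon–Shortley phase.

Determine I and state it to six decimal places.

Checks pass: Σm=0; 18 even; l₃=8∈[6,10].
(2·2+1)(2·8+1)(2·8+1) = 1445
Δ: 2! 2! 14! / 19! → 1/348840
sum: t=0:+1/116121600 t=1:−1/25401600 t=2:+1/116121600 = -1/45158400
3j²(2 8 8; 0 0 0) = Δ·Π!·Σ² = 24/1615  (sign -1)
sum: t=1:−1/479001600 t=2:+1/174182400 = 1/273715200
3j²(2 8 8; -1 4 -3) = Δ·Π!·Σ² = 49/3876  (sign -1)
combine: 4πI² = 1445·24/1615·49/3876 = 98/361
take √, sign +1: I = 0.14697873

0.146979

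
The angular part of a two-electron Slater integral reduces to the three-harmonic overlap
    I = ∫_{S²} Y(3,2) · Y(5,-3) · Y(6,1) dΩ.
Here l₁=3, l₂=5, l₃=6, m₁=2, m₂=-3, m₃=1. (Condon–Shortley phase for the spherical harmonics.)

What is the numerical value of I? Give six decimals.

Rules hold: Σm=0, L=14 even, 2≤6≤8.
N = 7·11·13 = 1001
Δ = 2!·4!·8!/15! = 1/675675
Racah Σ t=0..2: t=0:+1/8640 t=1:−1/2304 t=2:+1/8640 = -7/34560
⇒ 3j(3 5 6; 0 0 0)² = 7/429, sgn -1
Racah Σ t=0..1: t=0:+1/17280 t=1:−1/120960 = 1/20160
⇒ 3j(3 5 6; 2 -3 1)² = 64/3003, sgn -1
4πI² = N·(3j₀)²·(3jₘ)² = 448/1287
I = +1·√(0.348096/4π) = 0.16643505

0.166435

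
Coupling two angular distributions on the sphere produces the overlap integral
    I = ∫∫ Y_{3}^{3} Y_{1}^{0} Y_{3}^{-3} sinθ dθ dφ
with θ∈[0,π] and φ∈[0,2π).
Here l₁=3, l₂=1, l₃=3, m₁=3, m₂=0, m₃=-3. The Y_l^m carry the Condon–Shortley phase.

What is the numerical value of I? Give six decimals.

0.000000

L=7 odd ⇒ parity kills the (l;000) factor ⇒ I = 0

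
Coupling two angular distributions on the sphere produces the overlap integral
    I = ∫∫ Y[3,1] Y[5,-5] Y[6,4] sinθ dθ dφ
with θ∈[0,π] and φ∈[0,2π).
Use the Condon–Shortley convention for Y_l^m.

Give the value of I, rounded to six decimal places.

-0.152880

Rules hold: Σm=0, L=14 even, 2≤6≤8.
N = 7·11·13 = 1001
Δ = 2!·4!·8!/15! = 1/675675
Racah Σ t=0..2: t=0:+1/8640 t=1:−1/2304 t=2:+1/8640 = -7/34560
⇒ 3j(3 5 6; 0 0 0)² = 7/429, sgn -1
Racah Σ t=0..0: t=0:+1/322560 = 1/322560
⇒ 3j(3 5 6; 1 -5 4)² = 18/1001, sgn +1
4πI² = N·(3j₀)²·(3jₘ)² = 42/143
I = -1·√(0.293706/4π) = -0.15288036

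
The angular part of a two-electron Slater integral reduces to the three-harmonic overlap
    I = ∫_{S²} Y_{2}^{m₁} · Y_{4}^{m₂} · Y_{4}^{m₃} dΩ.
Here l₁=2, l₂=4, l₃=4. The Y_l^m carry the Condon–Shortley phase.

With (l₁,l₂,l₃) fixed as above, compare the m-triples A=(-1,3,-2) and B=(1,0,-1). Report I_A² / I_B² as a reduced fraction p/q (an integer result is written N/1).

Shared (l₁,l₂,l₃)=(2,4,4): N and (l;000)² cancel in I_A²/I_B².
A: Δ = 2!·2!·6!/11! = 1/13860; Racah Σ t=1..2: t=1:−1/1440 t=2:+1/240 = 1/288; ⇒ 3j(2 4 4; -1 3 -2)² = 5/132, sgn +1
B: Δ = 2!·2!·6!/11! = 1/13860; Racah Σ t=0..1: t=0:+1/96 t=1:−1/72 = -1/288; ⇒ 3j(2 4 4; 1 0 -1)² = 1/462, sgn +1
I_A²/I_B² = (5/132)/(1/462) = 35/2

35/2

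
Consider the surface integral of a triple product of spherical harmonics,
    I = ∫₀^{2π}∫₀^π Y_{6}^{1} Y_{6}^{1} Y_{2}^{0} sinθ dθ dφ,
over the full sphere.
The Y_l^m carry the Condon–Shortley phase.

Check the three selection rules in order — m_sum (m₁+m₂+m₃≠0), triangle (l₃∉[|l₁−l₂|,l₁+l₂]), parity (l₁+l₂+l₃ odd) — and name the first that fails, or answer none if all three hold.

m_sum

m₁+m₂+m₃ = 1 + 1 + 0 = 2  ✗
triangle: |6−6|=0 ≤ l₃=2 ≤ 6+6=12
parity: l₁+l₂+l₃ = 14 is even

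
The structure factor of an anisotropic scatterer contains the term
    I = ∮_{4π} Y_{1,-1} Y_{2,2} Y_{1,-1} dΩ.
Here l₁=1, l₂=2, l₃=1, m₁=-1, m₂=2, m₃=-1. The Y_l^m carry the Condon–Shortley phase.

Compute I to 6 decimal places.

0.309019

m-sum 0 ✓  L=4 even ✓  1≤1≤3 ✓
Π(2lᵢ+1) = 3×5×3 = 45
triangle coeff Δ(1,2,1) = 1/30
Σ_t [1,1]: t=1:−1/1 = -1/1
(3j)²=2/15 [(1 2 1; 0 0 0)], sign=+1
Σ_t [2,2]: t=2:+1/4 = 1/4
(3j)²=1/5 [(1 2 1; -1 2 -1)], sign=+1
⇒ 4πI² = 6/5
I = (+1)√(6/5/(4π)) = 0.30901936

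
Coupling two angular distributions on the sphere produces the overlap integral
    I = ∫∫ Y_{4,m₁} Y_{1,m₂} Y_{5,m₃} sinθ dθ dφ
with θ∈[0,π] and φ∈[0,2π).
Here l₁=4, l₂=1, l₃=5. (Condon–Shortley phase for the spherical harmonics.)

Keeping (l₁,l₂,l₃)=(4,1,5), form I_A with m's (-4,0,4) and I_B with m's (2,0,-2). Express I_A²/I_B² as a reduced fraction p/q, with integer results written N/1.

l's match ⇒ only the (l;m) 3-j factors differ between A and B.
A: triangle coeff Δ(4,1,5) = 1/495; Σ_t [0,0]: t=0:+1/40320 = 1/40320; (3j)²=1/55 [(4 1 5; -4 0 4)], sign=-1
B: triangle coeff Δ(4,1,5) = 1/495; Σ_t [0,0]: t=0:+1/1440 = 1/1440; (3j)²=7/165 [(4 1 5; 2 0 -2)], sign=-1
I_A²/I_B² = (1/55)/(7/165) = 3/7

3/7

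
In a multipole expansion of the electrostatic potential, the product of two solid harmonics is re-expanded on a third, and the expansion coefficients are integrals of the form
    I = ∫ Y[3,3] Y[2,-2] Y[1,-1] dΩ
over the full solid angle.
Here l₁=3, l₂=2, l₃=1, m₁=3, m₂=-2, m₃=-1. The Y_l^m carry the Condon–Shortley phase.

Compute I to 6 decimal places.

Checks pass: Σm=0; 6 even; l₃=1∈[1,5].
(2·3+1)(2·2+1)(2·1+1) = 105
Δ: 4! 2! 0! / 7! → 1/105
sum: t=2:+1/4 = 1/4
3j²(3 2 1; 0 0 0) = Δ·Π!·Σ² = 3/35  (sign -1)
sum: t=0:+1/48 = 1/48
3j²(3 2 1; 3 -2 -1) = Δ·Π!·Σ² = 1/7  (sign +1)
combine: 4πI² = 105·3/35·1/7 = 9/7
take √, sign -1: I = -0.31986543

-0.319865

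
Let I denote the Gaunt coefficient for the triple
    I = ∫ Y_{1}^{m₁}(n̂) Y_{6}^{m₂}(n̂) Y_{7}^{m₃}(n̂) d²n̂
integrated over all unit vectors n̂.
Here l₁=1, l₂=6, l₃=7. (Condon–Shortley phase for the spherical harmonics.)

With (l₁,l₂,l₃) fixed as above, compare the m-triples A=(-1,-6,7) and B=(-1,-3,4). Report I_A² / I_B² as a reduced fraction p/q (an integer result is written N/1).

Same 1,6,7: normalisation and zero-m 3j drop out of the ratio.
A: Δ: 0! 2! 12! / 15! → 1/1365; sum: t=0:+1/958003200 = 1/958003200; 3j²(1 6 7; -1 -6 7) = Δ·Π!·Σ² = 1/15  (sign +1)
B: Δ: 0! 2! 12! / 15! → 1/1365; sum: t=0:+1/4354560 = 1/4354560; 3j²(1 6 7; -1 -3 4) = Δ·Π!·Σ² = 11/273  (sign -1)
I_A²/I_B² = (1/15)/(11/273) = 91/55

91/55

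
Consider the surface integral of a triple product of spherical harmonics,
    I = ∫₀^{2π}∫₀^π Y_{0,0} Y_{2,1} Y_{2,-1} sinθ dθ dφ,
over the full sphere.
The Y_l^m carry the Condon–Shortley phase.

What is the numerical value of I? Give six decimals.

-0.282095

Rules hold: Σm=0, L=4 even, 2≤2≤2.
N = 1·5·5 = 25
Δ = 0!·0!·4!/5! = 1/5
Racah Σ t=0..0: t=0:+1/4 = 1/4
⇒ 3j(0 2 2; 0 0 0)² = 1/5, sgn +1
Racah Σ t=0..0: t=0:+1/6 = 1/6
⇒ 3j(0 2 2; 0 1 -1)² = 1/5, sgn -1
4πI² = N·(3j₀)²·(3jₘ)² = 1/1
I = -1·√(1/4π) = -0.28209479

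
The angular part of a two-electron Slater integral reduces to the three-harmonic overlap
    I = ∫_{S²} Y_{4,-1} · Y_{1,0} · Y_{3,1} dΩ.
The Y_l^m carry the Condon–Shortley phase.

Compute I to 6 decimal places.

-0.238414

Checks pass: Σm=0; 8 even; l₃=3∈[3,5].
(2·4+1)(2·1+1)(2·3+1) = 189
Δ: 2! 6! 0! / 9! → 1/252
sum: t=1:−1/36 = -1/36
3j²(4 1 3; 0 0 0) = Δ·Π!·Σ² = 4/63  (sign +1)
sum: t=1:−1/48 = -1/48
3j²(4 1 3; -1 0 1) = Δ·Π!·Σ² = 5/84  (sign -1)
combine: 4πI² = 189·4/63·5/84 = 5/7
take √, sign -1: I = -0.23841361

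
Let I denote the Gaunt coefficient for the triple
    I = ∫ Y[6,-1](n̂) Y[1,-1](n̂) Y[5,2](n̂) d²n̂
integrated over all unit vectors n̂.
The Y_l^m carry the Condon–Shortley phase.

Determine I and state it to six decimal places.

-0.129207

m-sum 0 ✓  L=12 even ✓  5≤5≤7 ✓
Π(2lᵢ+1) = 13×3×11 = 429
triangle coeff Δ(6,1,5) = 1/858
Σ_t [1,1]: t=1:−1/14400 = -1/14400
(3j)²=6/143 [(6 1 5; 0 0 0)], sign=+1
Σ_t [0,0]: t=0:+1/60480 = 1/60480
(3j)²=5/429 [(6 1 5; -1 -1 2)], sign=-1
⇒ 4πI² = 30/143
I = (-1)√(30/143/(4π)) = -0.12920749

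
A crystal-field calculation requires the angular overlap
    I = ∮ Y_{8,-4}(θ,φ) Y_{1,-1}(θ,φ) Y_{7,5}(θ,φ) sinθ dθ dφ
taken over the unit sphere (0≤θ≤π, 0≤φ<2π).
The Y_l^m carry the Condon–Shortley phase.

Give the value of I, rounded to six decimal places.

Checks pass: Σm=0; 16 even; l₃=7∈[7,9].
(2·8+1)(2·1+1)(2·7+1) = 765
Δ: 2! 14! 0! / 17! → 1/2040
sum: t=1:−1/25401600 = -1/25401600
3j²(8 1 7; 0 0 0) = Δ·Π!·Σ² = 8/255  (sign +1)
sum: t=0:+1/1916006400 = 1/1916006400
3j²(8 1 7; -4 -1 5) = Δ·Π!·Σ² = 1/340  (sign +1)
combine: 4πI² = 765·8/255·1/340 = 6/85
take √, sign +1: I = 0.07494820

0.074948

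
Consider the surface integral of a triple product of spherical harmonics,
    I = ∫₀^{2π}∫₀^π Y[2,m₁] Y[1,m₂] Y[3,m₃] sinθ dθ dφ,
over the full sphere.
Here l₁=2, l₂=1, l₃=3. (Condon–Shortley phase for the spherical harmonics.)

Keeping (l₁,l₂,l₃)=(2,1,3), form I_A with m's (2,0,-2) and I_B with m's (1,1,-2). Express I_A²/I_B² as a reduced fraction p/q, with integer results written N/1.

Shared (l₁,l₂,l₃)=(2,1,3): N and (l;000)² cancel in I_A²/I_B².
A: Δ = 0!·4!·2!/7! = 1/105; Racah Σ t=0..0: t=0:+1/24 = 1/24; ⇒ 3j(2 1 3; 2 0 -2)² = 1/21, sgn -1
B: Δ = 0!·4!·2!/7! = 1/105; Racah Σ t=0..0: t=0:+1/12 = 1/12; ⇒ 3j(2 1 3; 1 1 -2)² = 2/21, sgn -1
I_A²/I_B² = (1/21)/(2/21) = 1/2

1/2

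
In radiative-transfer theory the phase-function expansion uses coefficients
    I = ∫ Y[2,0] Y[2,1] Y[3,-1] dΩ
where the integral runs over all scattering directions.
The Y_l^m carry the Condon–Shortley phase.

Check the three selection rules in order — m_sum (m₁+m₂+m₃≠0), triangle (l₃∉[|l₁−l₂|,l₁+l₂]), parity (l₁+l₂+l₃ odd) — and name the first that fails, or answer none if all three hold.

parity

Σmᵢ = 0  ✓
l₃∈[|l₁−l₂|,l₁+l₂]=[0,4], have l₃=3  ✓
Σlᵢ = 7 ⇒ odd  ✗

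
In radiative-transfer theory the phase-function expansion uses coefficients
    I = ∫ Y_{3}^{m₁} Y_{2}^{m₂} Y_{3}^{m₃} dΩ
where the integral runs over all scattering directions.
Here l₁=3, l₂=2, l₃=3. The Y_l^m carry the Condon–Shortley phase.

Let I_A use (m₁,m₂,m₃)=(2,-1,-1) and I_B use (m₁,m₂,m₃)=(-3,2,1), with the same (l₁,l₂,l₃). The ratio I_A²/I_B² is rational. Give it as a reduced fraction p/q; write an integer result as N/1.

3/2

Shared (l₁,l₂,l₃)=(3,2,3): N and (l;000)² cancel in I_A²/I_B².
A: Δ = 2!·4!·2!/9! = 1/3780; Racah Σ t=0..1: t=0:+1/12 t=1:−1/48 = 1/16; ⇒ 3j(3 2 3; 2 -1 -1)² = 1/28, sgn +1
B: Δ = 2!·4!·2!/9! = 1/3780; Racah Σ t=2..2: t=2:+1/96 = 1/96; ⇒ 3j(3 2 3; -3 2 1)² = 1/42, sgn +1
I_A²/I_B² = (1/28)/(1/42) = 3/2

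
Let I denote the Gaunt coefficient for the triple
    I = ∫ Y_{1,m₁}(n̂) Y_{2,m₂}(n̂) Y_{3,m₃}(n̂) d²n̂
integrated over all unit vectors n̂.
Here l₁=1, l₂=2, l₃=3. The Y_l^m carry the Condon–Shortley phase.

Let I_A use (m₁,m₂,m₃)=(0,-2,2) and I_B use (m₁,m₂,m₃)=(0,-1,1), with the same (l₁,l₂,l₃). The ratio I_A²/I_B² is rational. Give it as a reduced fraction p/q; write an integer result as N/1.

Shared (l₁,l₂,l₃)=(1,2,3): N and (l;000)² cancel in I_A²/I_B².
A: Δ = 0!·2!·4!/7! = 1/105; Racah Σ t=0..0: t=0:+1/24 = 1/24; ⇒ 3j(1 2 3; 0 -2 2)² = 1/21, sgn -1
B: Δ = 0!·2!·4!/7! = 1/105; Racah Σ t=0..0: t=0:+1/6 = 1/6; ⇒ 3j(1 2 3; 0 -1 1)² = 8/105, sgn +1
I_A²/I_B² = (1/21)/(8/105) = 5/8

5/8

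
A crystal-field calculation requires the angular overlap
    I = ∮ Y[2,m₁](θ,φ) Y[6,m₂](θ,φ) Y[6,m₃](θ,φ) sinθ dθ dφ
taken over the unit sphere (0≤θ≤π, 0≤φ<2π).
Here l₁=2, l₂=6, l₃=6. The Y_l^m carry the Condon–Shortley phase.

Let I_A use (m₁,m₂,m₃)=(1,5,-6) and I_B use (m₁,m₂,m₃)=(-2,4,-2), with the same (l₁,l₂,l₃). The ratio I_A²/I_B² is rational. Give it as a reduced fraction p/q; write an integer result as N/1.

121/90

Shared (l₁,l₂,l₃)=(2,6,6): N and (l;000)² cancel in I_A²/I_B².
A: Δ = 2!·2!·10!/15! = 1/90090; Racah Σ t=1..1: t=1:−1/7257600 = -1/7257600; ⇒ 3j(2 6 6; 1 5 -6)² = 11/455, sgn -1
B: Δ = 2!·2!·10!/15! = 1/90090; Racah Σ t=2..2: t=2:+1/322560 = 1/322560; ⇒ 3j(2 6 6; -2 4 -2)² = 18/1001, sgn +1
I_A²/I_B² = (11/455)/(18/1001) = 121/90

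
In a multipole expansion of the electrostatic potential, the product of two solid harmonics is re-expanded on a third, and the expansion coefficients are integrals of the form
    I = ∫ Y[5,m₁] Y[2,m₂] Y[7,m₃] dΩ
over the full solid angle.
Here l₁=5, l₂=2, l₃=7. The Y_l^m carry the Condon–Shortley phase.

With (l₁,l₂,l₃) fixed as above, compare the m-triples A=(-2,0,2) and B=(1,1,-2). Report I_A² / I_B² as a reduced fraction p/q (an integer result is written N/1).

6/7

l's match ⇒ only the (l;m) 3-j factors differ between A and B.
A: triangle coeff Δ(5,2,7) = 1/15015; Σ_t [0,0]: t=0:+1/120960 = 1/120960; (3j)²=24/1001 [(5 2 7; -2 0 2)], sign=-1
B: triangle coeff Δ(5,2,7) = 1/15015; Σ_t [0,0]: t=0:+1/103680 = 1/103680; (3j)²=4/143 [(5 2 7; 1 1 -2)], sign=-1
I_A²/I_B² = (24/1001)/(4/143) = 6/7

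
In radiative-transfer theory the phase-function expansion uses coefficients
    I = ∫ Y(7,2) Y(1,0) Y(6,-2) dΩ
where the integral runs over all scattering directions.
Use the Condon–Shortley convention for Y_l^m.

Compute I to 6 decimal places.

Checks pass: Σm=0; 14 even; l₃=6∈[6,8].
(2·7+1)(2·1+1)(2·6+1) = 585
Δ: 2! 12! 0! / 15! → 1/1365
sum: t=1:−1/518400 = -1/518400
3j²(7 1 6; 0 0 0) = Δ·Π!·Σ² = 7/195  (sign -1)
sum: t=1:−1/967680 = -1/967680
3j²(7 1 6; 2 0 -2) = Δ·Π!·Σ² = 3/91  (sign -1)
combine: 4πI² = 585·7/195·3/91 = 9/13
take √, sign +1: I = 0.23471705

0.234717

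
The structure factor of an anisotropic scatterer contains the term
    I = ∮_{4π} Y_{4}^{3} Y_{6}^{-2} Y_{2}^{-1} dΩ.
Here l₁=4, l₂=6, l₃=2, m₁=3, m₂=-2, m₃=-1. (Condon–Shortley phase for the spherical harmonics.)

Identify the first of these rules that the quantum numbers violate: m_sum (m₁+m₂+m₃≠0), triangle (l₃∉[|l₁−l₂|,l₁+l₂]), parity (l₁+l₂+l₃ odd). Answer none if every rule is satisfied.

none

azimuthal sum: 3 − 2 − 1 = 0  ✓
2 ≤ 2 ≤ 10 (triangle on l)  ✓
L = 4 + 6 + 2 = 12 (even)  ✓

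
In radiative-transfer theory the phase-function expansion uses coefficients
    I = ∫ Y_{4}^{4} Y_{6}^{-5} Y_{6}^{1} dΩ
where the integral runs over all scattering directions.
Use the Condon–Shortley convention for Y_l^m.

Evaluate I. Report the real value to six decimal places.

m-sum 0 ✓  L=16 even ✓  2≤6≤10 ✓
Π(2lᵢ+1) = 9×13×13 = 1521
triangle coeff Δ(4,6,6) = 1/15315300
Σ_t [0,4]: t=0:+1/829440 t=1:−1/25920 t=2:+1/9216 t=3:−1/25920 t=4:+1/829440 = 7/207360
(3j)²=28/2431 [(4 6 6; 0 0 0)], sign=+1
Σ_t [0,0]: t=0:+1/2903040 = 1/2903040
(3j)²=5/663 [(4 6 6; 4 -5 1)], sign=-1
⇒ 4πI² = 420/3179
I = (-1)√(420/3179/(4π)) = -0.10253555

-0.102536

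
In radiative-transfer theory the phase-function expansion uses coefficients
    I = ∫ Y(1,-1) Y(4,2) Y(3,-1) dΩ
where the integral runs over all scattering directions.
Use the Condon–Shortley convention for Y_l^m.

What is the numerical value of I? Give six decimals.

m-sum 0 ✓  L=8 even ✓  3≤3≤5 ✓
Π(2lᵢ+1) = 3×9×7 = 189
triangle coeff Δ(1,4,3) = 1/252
Σ_t [1,1]: t=1:−1/36 = -1/36
(3j)²=4/63 [(1 4 3; 0 0 0)], sign=+1
Σ_t [2,2]: t=2:+1/96 = 1/96
(3j)²=5/84 [(1 4 3; -1 2 -1)], sign=+1
⇒ 4πI² = 5/7
I = (+1)√(5/7/(4π)) = 0.23841361

0.238414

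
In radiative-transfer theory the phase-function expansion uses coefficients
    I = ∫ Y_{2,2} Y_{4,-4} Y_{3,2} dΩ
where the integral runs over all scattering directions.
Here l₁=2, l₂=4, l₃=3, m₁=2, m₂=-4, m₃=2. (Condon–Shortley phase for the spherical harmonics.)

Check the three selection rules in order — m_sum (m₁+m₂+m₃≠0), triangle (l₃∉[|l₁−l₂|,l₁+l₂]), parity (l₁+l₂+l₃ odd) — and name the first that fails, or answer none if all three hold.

m₁+m₂+m₃ = 2 − 4 + 2 = 0  ✓
triangle: |2−4|=2 ≤ l₃=3 ≤ 2+4=6  ✓
parity: l₁+l₂+l₃ = 9 is odd  ✗

parity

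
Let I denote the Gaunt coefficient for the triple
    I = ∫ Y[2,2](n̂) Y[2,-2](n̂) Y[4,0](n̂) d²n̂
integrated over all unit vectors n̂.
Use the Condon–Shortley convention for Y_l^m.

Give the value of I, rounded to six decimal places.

Checks pass: Σm=0; 8 even; l₃=4∈[0,4].
(2·2+1)(2·2+1)(2·4+1) = 225
Δ: 0! 4! 4! / 9! → 1/630
sum: t=0:+1/16 = 1/16
3j²(2 2 4; 0 0 0) = Δ·Π!·Σ² = 2/35  (sign +1)
sum: t=0:+1/576 = 1/576
3j²(2 2 4; 2 -2 0) = Δ·Π!·Σ² = 1/630  (sign +1)
combine: 4πI² = 225·2/35·1/630 = 1/49
take √, sign +1: I = 0.04029926

0.040299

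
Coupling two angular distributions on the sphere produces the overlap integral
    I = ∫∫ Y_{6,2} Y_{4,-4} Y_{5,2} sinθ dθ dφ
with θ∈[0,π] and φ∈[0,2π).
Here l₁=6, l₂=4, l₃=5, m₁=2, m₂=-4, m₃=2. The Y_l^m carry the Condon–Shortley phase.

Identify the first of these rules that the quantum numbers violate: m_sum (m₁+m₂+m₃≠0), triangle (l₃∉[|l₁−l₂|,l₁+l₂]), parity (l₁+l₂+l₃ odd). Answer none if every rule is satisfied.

azimuthal sum: 2 − 4 + 2 = 0  ✓
2 ≤ 5 ≤ 10 (triangle on l)  ✓
L = 6 + 4 + 5 = 15 (odd)  ✗

parity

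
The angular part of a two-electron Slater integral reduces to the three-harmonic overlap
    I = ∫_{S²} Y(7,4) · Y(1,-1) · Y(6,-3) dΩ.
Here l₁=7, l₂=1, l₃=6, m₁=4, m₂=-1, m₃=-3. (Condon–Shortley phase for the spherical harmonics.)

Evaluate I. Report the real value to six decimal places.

0.259489

Checks pass: Σm=0; 14 even; l₃=6∈[6,8].
(2·7+1)(2·1+1)(2·6+1) = 585
Δ: 2! 12! 0! / 15! → 1/1365
sum: t=1:−1/518400 = -1/518400
3j²(7 1 6; 0 0 0) = Δ·Π!·Σ² = 7/195  (sign -1)
sum: t=0:+1/4354560 = 1/4354560
3j²(7 1 6; 4 -1 -3) = Δ·Π!·Σ² = 11/273  (sign -1)
combine: 4πI² = 585·7/195·11/273 = 11/13
take √, sign +1: I = 0.25948947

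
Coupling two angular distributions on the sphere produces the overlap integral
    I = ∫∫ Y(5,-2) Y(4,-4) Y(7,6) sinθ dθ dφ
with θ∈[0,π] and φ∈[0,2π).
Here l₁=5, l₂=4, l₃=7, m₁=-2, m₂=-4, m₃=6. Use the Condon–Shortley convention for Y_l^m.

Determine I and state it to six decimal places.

Rules hold: Σm=0, L=16 even, 1≤7≤9.
N = 11·9·15 = 1485
Δ = 2!·8!·6!/17! = 1/6126120
Racah Σ t=0..2: t=0:+1/69120 t=1:−1/20736 t=2:+1/69120 = -1/51840
⇒ 3j(5 4 7; 0 0 0)² = 280/21879, sgn +1
Racah Σ t=0..0: t=0:+1/7257600 = 1/7257600
⇒ 3j(5 4 7; -2 -4 6)² = 2/85, sgn -1
4πI² = N·(3j₀)²·(3jₘ)² = 1680/3757
I = -1·√(0.447165/4π) = -0.18863797

-0.188638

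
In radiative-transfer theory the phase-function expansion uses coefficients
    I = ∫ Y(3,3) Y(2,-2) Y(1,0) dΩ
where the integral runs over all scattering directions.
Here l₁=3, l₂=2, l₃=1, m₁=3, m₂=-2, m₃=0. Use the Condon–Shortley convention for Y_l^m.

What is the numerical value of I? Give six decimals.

0.000000

m-sum = 3 − 2 + 0 = 1 ≠ 0 ⇒ I = 0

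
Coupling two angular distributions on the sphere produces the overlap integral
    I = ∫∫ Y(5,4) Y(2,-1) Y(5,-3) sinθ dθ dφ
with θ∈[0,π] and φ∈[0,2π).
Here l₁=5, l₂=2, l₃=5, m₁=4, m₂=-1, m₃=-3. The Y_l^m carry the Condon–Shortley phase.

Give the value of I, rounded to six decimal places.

0.196098

Rules hold: Σm=0, L=12 even, 3≤5≤7.
N = 11·5·11 = 605
Δ = 2!·8!·2!/13! = 1/38610
Racah Σ t=0..2: t=0:+1/2880 t=1:−1/576 t=2:+1/2880 = -1/960
⇒ 3j(5 2 5; 0 0 0)² = 10/429, sgn +1
Racah Σ t=0..1: t=0:+1/10080 t=1:−1/80640 = 1/11520
⇒ 3j(5 2 5; 4 -1 -3)² = 49/1430, sgn +1
4πI² = N·(3j₀)²·(3jₘ)² = 245/507
I = +1·√(0.483235/4π) = 0.19609844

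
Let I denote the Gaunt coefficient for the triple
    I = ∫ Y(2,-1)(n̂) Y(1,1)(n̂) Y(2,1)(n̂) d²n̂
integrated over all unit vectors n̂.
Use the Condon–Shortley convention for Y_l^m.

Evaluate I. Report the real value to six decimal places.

m-sum = -1 + 1 + 1 = 1 ≠ 0 ⇒ I = 0

0.000000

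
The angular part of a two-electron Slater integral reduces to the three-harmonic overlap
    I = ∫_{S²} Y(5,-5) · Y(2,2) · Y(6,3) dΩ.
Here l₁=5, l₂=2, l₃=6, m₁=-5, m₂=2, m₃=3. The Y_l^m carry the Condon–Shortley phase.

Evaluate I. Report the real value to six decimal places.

0.000000

L=13 odd ⇒ parity kills the (l;000) factor ⇒ I = 0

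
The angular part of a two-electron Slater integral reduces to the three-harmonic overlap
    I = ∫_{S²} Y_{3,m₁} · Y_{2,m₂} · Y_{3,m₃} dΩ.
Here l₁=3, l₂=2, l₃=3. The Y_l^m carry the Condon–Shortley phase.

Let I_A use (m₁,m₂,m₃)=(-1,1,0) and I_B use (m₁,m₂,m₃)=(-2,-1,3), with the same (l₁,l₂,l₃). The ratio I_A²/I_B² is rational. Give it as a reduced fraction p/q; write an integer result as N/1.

Same 3,2,3: normalisation and zero-m 3j drop out of the ratio.
A: Δ: 2! 4! 2! / 9! → 1/3780; sum: t=1:−1/12 t=2:+1/8 = 1/24; 3j²(3 2 3; -1 1 0) = Δ·Π!·Σ² = 1/210  (sign -1)
B: Δ: 2! 4! 2! / 9! → 1/3780; sum: t=1:−1/48 = -1/48; 3j²(3 2 3; -2 -1 3) = Δ·Π!·Σ² = 5/84  (sign -1)
I_A²/I_B² = (1/210)/(5/84) = 2/25

2/25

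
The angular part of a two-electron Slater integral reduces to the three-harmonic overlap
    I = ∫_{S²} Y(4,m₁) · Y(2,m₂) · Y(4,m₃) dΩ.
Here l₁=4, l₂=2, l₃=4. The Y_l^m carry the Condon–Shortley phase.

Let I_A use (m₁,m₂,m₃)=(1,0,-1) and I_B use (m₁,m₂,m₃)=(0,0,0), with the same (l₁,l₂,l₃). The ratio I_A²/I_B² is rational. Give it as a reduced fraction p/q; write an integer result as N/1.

289/400

Shared (l₁,l₂,l₃)=(4,2,4): N and (l;000)² cancel in I_A²/I_B².
A: Δ = 2!·6!·2!/11! = 1/13860; Racah Σ t=0..2: t=0:+1/144 t=1:−1/48 t=2:+1/480 = -17/1440; ⇒ 3j(4 2 4; 1 0 -1)² = 289/13860, sgn +1
B: Δ = 2!·6!·2!/11! = 1/13860; Racah Σ t=0..2: t=0:+1/192 t=1:−1/36 t=2:+1/192 = -5/288; ⇒ 3j(4 2 4; 0 0 0)² = 20/693, sgn -1
I_A²/I_B² = (289/13860)/(20/693) = 289/400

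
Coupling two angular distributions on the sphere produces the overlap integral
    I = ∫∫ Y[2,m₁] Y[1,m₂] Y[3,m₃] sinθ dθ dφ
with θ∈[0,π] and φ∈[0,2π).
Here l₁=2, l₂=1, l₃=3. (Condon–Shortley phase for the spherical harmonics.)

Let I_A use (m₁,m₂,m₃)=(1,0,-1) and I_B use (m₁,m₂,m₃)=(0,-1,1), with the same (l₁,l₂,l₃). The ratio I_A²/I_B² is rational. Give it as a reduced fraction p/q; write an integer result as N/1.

4/3

l's match ⇒ only the (l;m) 3-j factors differ between A and B.
A: triangle coeff Δ(2,1,3) = 1/105; Σ_t [0,0]: t=0:+1/6 = 1/6; (3j)²=8/105 [(2 1 3; 1 0 -1)], sign=+1
B: triangle coeff Δ(2,1,3) = 1/105; Σ_t [0,0]: t=0:+1/8 = 1/8; (3j)²=2/35 [(2 1 3; 0 -1 1)], sign=+1
I_A²/I_B² = (8/105)/(2/35) = 4/3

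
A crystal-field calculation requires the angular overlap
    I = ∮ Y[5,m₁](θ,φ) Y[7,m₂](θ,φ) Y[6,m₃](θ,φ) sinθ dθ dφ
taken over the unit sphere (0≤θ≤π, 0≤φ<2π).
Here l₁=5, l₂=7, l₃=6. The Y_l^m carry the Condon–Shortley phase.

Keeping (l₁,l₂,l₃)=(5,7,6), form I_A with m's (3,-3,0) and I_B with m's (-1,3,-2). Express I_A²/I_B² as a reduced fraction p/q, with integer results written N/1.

7840/4761

Same 5,7,6: normalisation and zero-m 3j drop out of the ratio.
A: Δ: 6! 4! 8! / 19! → 1/174594420; sum: t=0:+1/1658880 t=1:−1/518400 t=2:+1/1658880 = -1/1382400; 3j²(5 7 6; 3 -3 0) = Δ·Π!·Σ² = 504/46189  (sign -1)
B: Δ: 6! 4! 8! / 19! → 1/174594420; sum: t=2:+1/46448640 t=3:−1/1088640 t=4:+1/276480 t=5:−1/518400 t=6:+1/9953280 = 23/25804800; 3j²(5 7 6; -1 3 -2) = Δ·Π!·Σ² = 42849/6466460  (sign +1)
I_A²/I_B² = (504/46189)/(42849/6466460) = 7840/4761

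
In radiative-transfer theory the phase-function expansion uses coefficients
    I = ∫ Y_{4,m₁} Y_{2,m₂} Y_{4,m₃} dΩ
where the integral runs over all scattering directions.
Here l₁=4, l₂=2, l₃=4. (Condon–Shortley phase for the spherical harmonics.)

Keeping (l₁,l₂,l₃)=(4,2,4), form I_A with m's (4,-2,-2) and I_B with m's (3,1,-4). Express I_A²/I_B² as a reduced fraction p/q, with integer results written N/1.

2/7

Same 4,2,4: normalisation and zero-m 3j drop out of the ratio.
A: Δ: 2! 6! 2! / 11! → 1/13860; sum: t=0:+1/2880 = 1/2880; 3j²(4 2 4; 4 -2 -2) = Δ·Π!·Σ² = 2/165  (sign +1)
B: Δ: 2! 6! 2! / 11! → 1/13860; sum: t=1:−1/1440 = -1/1440; 3j²(4 2 4; 3 1 -4) = Δ·Π!·Σ² = 7/165  (sign -1)
I_A²/I_B² = (2/165)/(7/165) = 2/7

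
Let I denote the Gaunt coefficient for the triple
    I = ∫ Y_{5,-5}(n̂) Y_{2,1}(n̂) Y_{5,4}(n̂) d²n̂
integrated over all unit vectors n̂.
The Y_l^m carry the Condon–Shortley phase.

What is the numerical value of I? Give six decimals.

-0.187924

m-sum 0 ✓  L=12 even ✓  3≤5≤7 ✓
Π(2lᵢ+1) = 11×5×11 = 605
triangle coeff Δ(5,2,5) = 1/38610
Σ_t [0,2]: t=0:+1/2880 t=1:−1/576 t=2:+1/2880 = -1/960
(3j)²=10/429 [(5 2 5; 0 0 0)], sign=+1
Σ_t [2,2]: t=2:+1/80640 = 1/80640
(3j)²=9/286 [(5 2 5; -5 1 4)], sign=-1
⇒ 4πI² = 75/169
I = (-1)√(75/169/(4π)) = -0.18792404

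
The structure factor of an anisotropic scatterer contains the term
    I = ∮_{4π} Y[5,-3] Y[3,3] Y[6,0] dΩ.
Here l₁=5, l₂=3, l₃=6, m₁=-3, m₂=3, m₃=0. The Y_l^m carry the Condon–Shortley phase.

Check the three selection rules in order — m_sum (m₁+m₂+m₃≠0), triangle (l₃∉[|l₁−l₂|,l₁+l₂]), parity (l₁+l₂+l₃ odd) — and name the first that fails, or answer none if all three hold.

m₁+m₂+m₃ = -3 + 3 + 0 = 0  ✓
triangle: |5−3|=2 ≤ l₃=6 ≤ 5+3=8  ✓
parity: l₁+l₂+l₃ = 14 is even  ✓

none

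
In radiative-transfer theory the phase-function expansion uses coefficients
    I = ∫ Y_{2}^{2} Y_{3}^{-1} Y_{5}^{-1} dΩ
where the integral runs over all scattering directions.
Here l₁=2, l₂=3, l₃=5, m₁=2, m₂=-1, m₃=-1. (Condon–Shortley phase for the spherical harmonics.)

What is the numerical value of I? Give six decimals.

-0.092802

Checks pass: Σm=0; 10 even; l₃=5∈[1,5].
(2·2+1)(2·3+1)(2·5+1) = 385
Δ: 0! 4! 6! / 11! → 1/2310
sum: t=0:+1/144 = 1/144
3j²(2 3 5; 0 0 0) = Δ·Π!·Σ² = 10/231  (sign -1)
sum: t=0:+1/1152 = 1/1152
3j²(2 3 5; 2 -1 -1) = Δ·Π!·Σ² = 1/154  (sign +1)
combine: 4πI² = 385·10/231·1/154 = 25/231
take √, sign -1: I = -0.09280237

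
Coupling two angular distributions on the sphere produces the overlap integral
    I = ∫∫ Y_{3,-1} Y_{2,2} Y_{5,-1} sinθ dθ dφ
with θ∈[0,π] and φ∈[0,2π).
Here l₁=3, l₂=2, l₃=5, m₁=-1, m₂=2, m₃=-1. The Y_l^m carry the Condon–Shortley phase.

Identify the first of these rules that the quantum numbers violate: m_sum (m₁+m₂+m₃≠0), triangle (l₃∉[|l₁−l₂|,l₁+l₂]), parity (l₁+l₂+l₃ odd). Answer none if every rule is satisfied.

azimuthal sum: -1 + 2 − 1 = 0  ✓
1 ≤ 5 ≤ 5 (triangle on l)  ✓
L = 3 + 2 + 5 = 10 (even)  ✓

none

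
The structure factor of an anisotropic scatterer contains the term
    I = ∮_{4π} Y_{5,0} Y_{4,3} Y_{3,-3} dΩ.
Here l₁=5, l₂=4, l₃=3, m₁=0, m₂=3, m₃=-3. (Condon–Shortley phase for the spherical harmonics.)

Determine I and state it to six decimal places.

-0.098140

Rules hold: Σm=0, L=12 even, 1≤3≤9.
N = 11·9·7 = 693
Δ = 6!·4!·2!/13! = 1/180180
Racah Σ t=2..4: t=2:+1/576 t=3:−1/144 t=4:+1/576 = -1/288
⇒ 3j(5 4 3; 0 0 0)² = 20/1001, sgn +1
Racah Σ t=5..5: t=5:−1/5760 = -1/5760
⇒ 3j(5 4 3; 0 3 -3)² = 5/572, sgn -1
4πI² = N·(3j₀)²·(3jₘ)² = 225/1859
I = -1·√(0.121033/4π) = -0.09814013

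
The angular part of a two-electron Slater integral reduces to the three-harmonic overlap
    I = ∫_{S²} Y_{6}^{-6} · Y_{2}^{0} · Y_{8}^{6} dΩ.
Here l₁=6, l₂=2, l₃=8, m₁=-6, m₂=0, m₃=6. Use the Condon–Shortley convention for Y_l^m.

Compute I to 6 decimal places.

0.080953

Rules hold: Σm=0, L=16 even, 4≤8≤8.
N = 13·5·17 = 1105
Δ = 0!·12!·4!/17! = 1/30940
Racah Σ t=0..0: t=0:+1/2073600 = 1/2073600
⇒ 3j(6 2 8; 0 0 0)² = 28/1105, sgn +1
Racah Σ t=0..0: t=0:+1/1916006400 = 1/1916006400
⇒ 3j(6 2 8; -6 0 6)² = 1/340, sgn +1
4πI² = N·(3j₀)²·(3jₘ)² = 7/85
I = +1·√(0.0823529/4π) = 0.08095331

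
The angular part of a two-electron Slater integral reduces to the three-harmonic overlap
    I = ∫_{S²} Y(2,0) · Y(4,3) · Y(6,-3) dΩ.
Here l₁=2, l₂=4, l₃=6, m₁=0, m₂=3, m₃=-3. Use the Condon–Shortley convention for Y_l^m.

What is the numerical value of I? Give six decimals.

-0.165283

m-sum 0 ✓  L=12 even ✓  2≤6≤6 ✓
Π(2lᵢ+1) = 5×9×13 = 585
triangle coeff Δ(2,4,6) = 1/6435
Σ_t [0,0]: t=0:+1/2304 = 1/2304
(3j)²=5/143 [(2 4 6; 0 0 0)], sign=+1
Σ_t [0,0]: t=0:+1/20160 = 1/20160
(3j)²=12/715 [(2 4 6; 0 3 -3)], sign=-1
⇒ 4πI² = 540/1573
I = (-1)√(540/1573/(4π)) = -0.16528277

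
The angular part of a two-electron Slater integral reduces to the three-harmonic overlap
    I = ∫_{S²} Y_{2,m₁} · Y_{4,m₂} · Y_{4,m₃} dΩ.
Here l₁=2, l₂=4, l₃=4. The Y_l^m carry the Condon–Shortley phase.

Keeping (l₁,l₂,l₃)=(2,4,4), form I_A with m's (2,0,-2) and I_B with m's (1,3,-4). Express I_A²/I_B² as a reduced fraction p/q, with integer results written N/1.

l's match ⇒ only the (l;m) 3-j factors differ between A and B.
A: triangle coeff Δ(2,4,4) = 1/13860; Σ_t [0,0]: t=0:+1/192 = 1/192; (3j)²=3/77 [(2 4 4; 2 0 -2)], sign=+1
B: triangle coeff Δ(2,4,4) = 1/13860; Σ_t [1,1]: t=1:−1/1440 = -1/1440; (3j)²=7/165 [(2 4 4; 1 3 -4)], sign=-1
I_A²/I_B² = (3/77)/(7/165) = 45/49

45/49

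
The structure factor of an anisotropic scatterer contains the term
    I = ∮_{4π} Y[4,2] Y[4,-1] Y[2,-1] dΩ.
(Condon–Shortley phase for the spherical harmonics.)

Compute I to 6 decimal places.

0.127700

Rules hold: Σm=0, L=10 even, 0≤2≤8.
N = 9·9·5 = 405
Δ = 6!·2!·2!/11! = 1/13860
Racah Σ t=2..4: t=2:+1/192 t=3:−1/36 t=4:+1/192 = -5/288
⇒ 3j(4 4 2; 0 0 0)² = 20/693, sgn -1
Racah Σ t=1..2: t=1:−1/240 t=2:+1/96 = 1/160
⇒ 3j(4 4 2; 2 -1 -1)² = 27/1540, sgn -1
4πI² = N·(3j₀)²·(3jₘ)² = 1215/5929
I = +1·√(0.204925/4π) = 0.12770047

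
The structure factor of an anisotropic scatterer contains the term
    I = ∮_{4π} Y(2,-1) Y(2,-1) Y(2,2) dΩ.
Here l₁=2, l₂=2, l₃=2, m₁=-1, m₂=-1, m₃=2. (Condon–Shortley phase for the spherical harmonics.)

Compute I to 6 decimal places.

Checks pass: Σm=0; 6 even; l₃=2∈[0,4].
(2·2+1)(2·2+1)(2·2+1) = 125
Δ: 2! 2! 2! / 7! → 1/630
sum: t=0:+1/8 t=1:−1/1 t=2:+1/8 = -3/4
3j²(2 2 2; 0 0 0) = Δ·Π!·Σ² = 2/35  (sign -1)
sum: t=1:−1/4 = -1/4
3j²(2 2 2; -1 -1 2) = Δ·Π!·Σ² = 3/35  (sign -1)
combine: 4πI² = 125·2/35·3/35 = 30/49
take √, sign +1: I = 0.22072812

0.220728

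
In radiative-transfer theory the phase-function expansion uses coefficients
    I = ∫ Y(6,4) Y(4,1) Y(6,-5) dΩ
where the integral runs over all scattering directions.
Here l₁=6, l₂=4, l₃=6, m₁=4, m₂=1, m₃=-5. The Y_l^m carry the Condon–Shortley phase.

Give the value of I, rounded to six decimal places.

Checks pass: Σm=0; 16 even; l₃=6∈[2,10].
(2·6+1)(2·4+1)(2·6+1) = 1521
Δ: 4! 8! 4! / 17! → 1/15315300
sum: t=0:+1/829440 t=1:−1/25920 t=2:+1/9216 t=3:−1/25920 t=4:+1/829440 = 7/207360
3j²(6 4 6; 0 0 0) = Δ·Π!·Σ² = 28/2431  (sign +1)
sum: t=1:−1/725760 t=2:+1/967680 = -1/2903040
3j²(6 4 6; 4 1 -5) = Δ·Π!·Σ² = 5/3094  (sign +1)
combine: 4πI² = 1521·28/2431·5/3094 = 90/3179
take √, sign +1: I = 0.04746473

0.047465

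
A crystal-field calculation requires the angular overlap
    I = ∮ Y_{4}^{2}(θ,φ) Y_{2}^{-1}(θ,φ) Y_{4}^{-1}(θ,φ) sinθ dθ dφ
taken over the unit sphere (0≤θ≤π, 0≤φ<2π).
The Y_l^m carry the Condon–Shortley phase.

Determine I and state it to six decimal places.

m-sum 0 ✓  L=10 even ✓  2≤4≤6 ✓
Π(2lᵢ+1) = 9×5×9 = 405
triangle coeff Δ(4,2,4) = 1/13860
Σ_t [0,2]: t=0:+1/192 t=1:−1/36 t=2:+1/192 = -5/288
(3j)²=20/693 [(4 2 4; 0 0 0)], sign=-1
Σ_t [0,1]: t=0:+1/96 t=1:−1/240 = 1/160
(3j)²=27/1540 [(4 2 4; 2 -1 -1)], sign=-1
⇒ 4πI² = 1215/5929
I = (+1)√(1215/5929/(4π)) = 0.12770047

0.127700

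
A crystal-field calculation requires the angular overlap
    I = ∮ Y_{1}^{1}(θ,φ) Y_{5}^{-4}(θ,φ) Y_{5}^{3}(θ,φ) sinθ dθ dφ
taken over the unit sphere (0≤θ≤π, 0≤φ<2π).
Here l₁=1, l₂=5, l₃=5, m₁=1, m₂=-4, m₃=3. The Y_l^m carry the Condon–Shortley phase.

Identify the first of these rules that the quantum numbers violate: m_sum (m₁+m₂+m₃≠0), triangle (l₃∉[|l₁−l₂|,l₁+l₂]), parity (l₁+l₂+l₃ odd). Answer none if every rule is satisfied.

azimuthal sum: 1 − 4 + 3 = 0  ✓
4 ≤ 5 ≤ 6 (triangle on l)  ✓
L = 1 + 5 + 5 = 11 (odd)  ✗

parity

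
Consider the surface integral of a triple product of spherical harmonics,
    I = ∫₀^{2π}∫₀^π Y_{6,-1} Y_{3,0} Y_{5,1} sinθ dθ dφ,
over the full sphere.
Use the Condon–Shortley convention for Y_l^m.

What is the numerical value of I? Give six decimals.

-0.123080

m-sum 0 ✓  L=14 even ✓  3≤5≤9 ✓
Π(2lᵢ+1) = 13×7×11 = 1001
triangle coeff Δ(6,3,5) = 1/675675
Σ_t [1,3]: t=1:−1/8640 t=2:+1/2304 t=3:−1/8640 = 7/34560
(3j)²=7/429 [(6 3 5; 0 0 0)], sign=-1
Σ_t [1,3]: t=1:−1/17280 t=2:+1/2880 t=3:−1/6912 = 1/6912
(3j)²=5/429 [(6 3 5; -1 0 1)], sign=+1
⇒ 4πI² = 245/1287
I = (-1)√(245/1287/(4π)) = -0.12308038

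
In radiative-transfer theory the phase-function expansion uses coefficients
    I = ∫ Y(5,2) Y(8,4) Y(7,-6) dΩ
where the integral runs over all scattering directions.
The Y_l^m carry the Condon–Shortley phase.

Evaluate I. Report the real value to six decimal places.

0.151793

m-sum 0 ✓  L=20 even ✓  3≤7≤13 ✓
Π(2lᵢ+1) = 11×17×15 = 2805
triangle coeff Δ(5,8,7) = 1/814773960
Σ_t [1,5]: t=1:−1/87091200 t=2:+1/4976640 t=3:−1/2073600 t=4:+1/4976640 t=5:−1/87091200 = -1/9676800
(3j)²=360/46189 [(5 8 7; 0 0 0)], sign=+1
Σ_t [2,3]: t=2:+1/1045094400 t=3:−1/313528320 = -1/447897600
(3j)²=77/5814 [(5 8 7; 2 4 -6)], sign=+1
⇒ 4πI² = 23100/79781
I = (+1)√(23100/79781/(4π)) = 0.15179285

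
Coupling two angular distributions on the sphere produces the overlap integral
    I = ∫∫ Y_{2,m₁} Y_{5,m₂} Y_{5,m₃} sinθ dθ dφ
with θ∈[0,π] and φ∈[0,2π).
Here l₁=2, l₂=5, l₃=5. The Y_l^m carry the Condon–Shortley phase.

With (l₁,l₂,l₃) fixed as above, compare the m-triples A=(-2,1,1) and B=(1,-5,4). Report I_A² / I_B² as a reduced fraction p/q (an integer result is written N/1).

Shared (l₁,l₂,l₃)=(2,5,5): N and (l;000)² cancel in I_A²/I_B².
A: Δ = 2!·2!·8!/13! = 1/38610; Racah Σ t=2..2: t=2:+1/2304 = 1/2304; ⇒ 3j(2 5 5; -2 1 1)² = 5/143, sgn +1
B: Δ = 2!·2!·8!/13! = 1/38610; Racah Σ t=0..0: t=0:+1/80640 = 1/80640; ⇒ 3j(2 5 5; 1 -5 4)² = 9/286, sgn -1
I_A²/I_B² = (5/143)/(9/286) = 10/9

10/9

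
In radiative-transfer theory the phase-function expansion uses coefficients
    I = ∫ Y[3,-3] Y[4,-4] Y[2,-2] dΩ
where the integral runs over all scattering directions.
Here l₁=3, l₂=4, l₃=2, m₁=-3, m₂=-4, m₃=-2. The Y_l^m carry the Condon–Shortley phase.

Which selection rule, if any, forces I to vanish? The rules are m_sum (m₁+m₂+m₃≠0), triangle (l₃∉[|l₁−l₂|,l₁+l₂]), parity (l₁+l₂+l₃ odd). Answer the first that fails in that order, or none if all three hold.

m_sum

azimuthal sum: -3 − 4 − 2 = -9  ✗
1 ≤ 2 ≤ 7 (triangle on l)
L = 3 + 4 + 2 = 9 (odd)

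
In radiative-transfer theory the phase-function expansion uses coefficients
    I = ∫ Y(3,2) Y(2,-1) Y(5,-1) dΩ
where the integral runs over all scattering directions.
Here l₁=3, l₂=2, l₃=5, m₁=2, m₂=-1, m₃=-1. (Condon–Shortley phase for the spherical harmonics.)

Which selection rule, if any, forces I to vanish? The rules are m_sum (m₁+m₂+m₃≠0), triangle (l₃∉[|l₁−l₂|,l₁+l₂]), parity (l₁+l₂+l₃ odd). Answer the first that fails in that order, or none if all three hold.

none

m₁+m₂+m₃ = 2 − 1 − 1 = 0  ✓
triangle: |3−2|=1 ≤ l₃=5 ≤ 3+2=5  ✓
parity: l₁+l₂+l₃ = 10 is even  ✓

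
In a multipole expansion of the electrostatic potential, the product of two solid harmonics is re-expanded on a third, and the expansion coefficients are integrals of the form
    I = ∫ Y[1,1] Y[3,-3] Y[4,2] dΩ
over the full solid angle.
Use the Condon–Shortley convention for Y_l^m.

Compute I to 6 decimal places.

0.061558

Checks pass: Σm=0; 8 even; l₃=4∈[2,4].
(2·1+1)(2·3+1)(2·4+1) = 189
Δ: 0! 2! 6! / 9! → 1/252
sum: t=0:+1/36 = 1/36
3j²(1 3 4; 0 0 0) = Δ·Π!·Σ² = 4/63  (sign +1)
sum: t=0:+1/1440 = 1/1440
3j²(1 3 4; 1 -3 2) = Δ·Π!·Σ² = 1/252  (sign +1)
combine: 4πI² = 189·4/63·1/252 = 1/21
take √, sign +1: I = 0.06155813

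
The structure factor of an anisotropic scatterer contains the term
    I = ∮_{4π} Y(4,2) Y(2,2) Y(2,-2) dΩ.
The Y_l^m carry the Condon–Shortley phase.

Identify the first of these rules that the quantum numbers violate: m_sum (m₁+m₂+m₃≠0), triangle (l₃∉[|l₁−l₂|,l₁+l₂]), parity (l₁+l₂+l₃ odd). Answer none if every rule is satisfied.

m_sum

azimuthal sum: 2 + 2 − 2 = 2  ✗
2 ≤ 2 ≤ 6 (triangle on l)
L = 4 + 2 + 2 = 8 (even)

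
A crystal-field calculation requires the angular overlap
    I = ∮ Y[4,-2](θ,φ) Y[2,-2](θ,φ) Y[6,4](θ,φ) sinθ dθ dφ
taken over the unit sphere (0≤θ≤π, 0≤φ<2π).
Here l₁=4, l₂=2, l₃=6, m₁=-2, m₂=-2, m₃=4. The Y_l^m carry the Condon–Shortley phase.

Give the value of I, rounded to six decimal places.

0.230476

Checks pass: Σm=0; 12 even; l₃=6∈[2,6].
(2·4+1)(2·2+1)(2·6+1) = 585
Δ: 0! 8! 4! / 13! → 1/6435
sum: t=0:+1/2304 = 1/2304
3j²(4 2 6; 0 0 0) = Δ·Π!·Σ² = 5/143  (sign +1)
sum: t=0:+1/34560 = 1/34560
3j²(4 2 6; -2 -2 4) = Δ·Π!·Σ² = 14/429  (sign +1)
combine: 4πI² = 585·5/143·14/429 = 1050/1573
take √, sign +1: I = 0.23047581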